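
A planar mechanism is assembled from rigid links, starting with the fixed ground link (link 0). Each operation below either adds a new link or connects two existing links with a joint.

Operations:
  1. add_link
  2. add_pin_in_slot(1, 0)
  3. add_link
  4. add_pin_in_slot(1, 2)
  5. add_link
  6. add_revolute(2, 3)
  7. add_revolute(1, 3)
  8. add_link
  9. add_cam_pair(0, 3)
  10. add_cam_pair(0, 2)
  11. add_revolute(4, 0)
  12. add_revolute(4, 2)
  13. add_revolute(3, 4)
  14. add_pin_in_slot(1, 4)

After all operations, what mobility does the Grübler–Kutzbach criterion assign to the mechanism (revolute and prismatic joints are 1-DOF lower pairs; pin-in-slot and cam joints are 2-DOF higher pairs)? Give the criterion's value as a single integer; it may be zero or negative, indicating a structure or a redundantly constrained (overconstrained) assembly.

[1;0;0] (link 0 is ground)
L+ [2;0;0]
PS(1,0)∈J2 [2;0;1]
L+ [3;0;1]
PS(1,2)∈J2 [3;0;2]
L+ [4;0;2]
R(2,3)∈J1 [4;1;2]
R(1,3)∈J1 [4;2;2]
L+ [5;2;2]
C(0,3)∈J2 [5;2;3]
C(0,2)∈J2 [5;2;4]
R(4,0)∈J1 [5;3;4]
R(4,2)∈J1 [5;4;4]
R(3,4)∈J1 [5;5;4]
PS(1,4)∈J2 [5;5;5]
mobility = 12 − 10 − 5 = -3

M = -3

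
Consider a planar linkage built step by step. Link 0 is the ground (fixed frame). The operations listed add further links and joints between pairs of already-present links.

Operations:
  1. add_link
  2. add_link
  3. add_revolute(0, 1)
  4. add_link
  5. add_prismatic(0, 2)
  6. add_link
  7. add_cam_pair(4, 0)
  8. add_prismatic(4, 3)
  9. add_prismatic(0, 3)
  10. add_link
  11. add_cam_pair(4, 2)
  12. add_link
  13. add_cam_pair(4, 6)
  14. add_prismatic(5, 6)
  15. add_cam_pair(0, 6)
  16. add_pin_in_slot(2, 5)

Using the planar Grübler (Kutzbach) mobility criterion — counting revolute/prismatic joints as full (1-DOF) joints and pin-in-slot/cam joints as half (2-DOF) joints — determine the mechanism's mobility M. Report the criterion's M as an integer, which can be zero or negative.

[1;0;0] (link 0 is ground)
L+ [2;0;0]
L+ [3;0;0]
R(0,1)∈J1 [3;1;0]
L+ [4;1;0]
P(0,2)∈J1 [4;2;0]
L+ [5;2;0]
C(4,0)∈J2 [5;2;1]
P(4,3)∈J1 [5;3;1]
P(0,3)∈J1 [5;4;1]
L+ [6;4;1]
C(4,2)∈J2 [6;4;2]
L+ [7;4;2]
C(4,6)∈J2 [7;4;3]
P(5,6)∈J1 [7;5;3]
C(0,6)∈J2 [7;5;4]
PS(2,5)∈J2 [7;5;5]
mobility = 18 − 10 − 5 = 3

M = 3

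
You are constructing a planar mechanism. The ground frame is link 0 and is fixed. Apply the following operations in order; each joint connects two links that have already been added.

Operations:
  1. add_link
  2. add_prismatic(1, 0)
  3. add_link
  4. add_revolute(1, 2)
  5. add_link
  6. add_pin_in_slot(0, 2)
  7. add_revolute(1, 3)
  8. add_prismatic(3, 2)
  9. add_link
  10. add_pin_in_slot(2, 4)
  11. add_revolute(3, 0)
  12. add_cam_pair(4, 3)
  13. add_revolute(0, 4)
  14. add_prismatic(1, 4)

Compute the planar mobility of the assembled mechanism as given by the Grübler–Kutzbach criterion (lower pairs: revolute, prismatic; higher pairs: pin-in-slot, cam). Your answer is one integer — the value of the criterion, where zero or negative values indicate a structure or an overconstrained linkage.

L=1 J1=0 J2=0
add link → L=2 J1=0 J2=0
P@1,0 dof=1 J1 → L=2 J1=1 J2=0
add link → L=3 J1=1 J2=0
R@1,2 dof=1 J1 → L=3 J1=2 J2=0
add link → L=4 J1=2 J2=0
PS@0,2 dof=2 J2 → L=4 J1=2 J2=1
R@1,3 dof=1 J1 → L=4 J1=3 J2=1
P@3,2 dof=1 J1 → L=4 J1=4 J2=1
add link → L=5 J1=4 J2=1
PS@2,4 dof=2 J2 → L=5 J1=4 J2=2
R@3,0 dof=1 J1 → L=5 J1=5 J2=2
C@4,3 dof=2 J2 → L=5 J1=5 J2=3
R@0,4 dof=1 J1 → L=5 J1=6 J2=3
P@1,4 dof=1 J1 → L=5 J1=7 J2=3
M=3(L−1)−2J1−J2=3·4−2·7−3=-5

M = -5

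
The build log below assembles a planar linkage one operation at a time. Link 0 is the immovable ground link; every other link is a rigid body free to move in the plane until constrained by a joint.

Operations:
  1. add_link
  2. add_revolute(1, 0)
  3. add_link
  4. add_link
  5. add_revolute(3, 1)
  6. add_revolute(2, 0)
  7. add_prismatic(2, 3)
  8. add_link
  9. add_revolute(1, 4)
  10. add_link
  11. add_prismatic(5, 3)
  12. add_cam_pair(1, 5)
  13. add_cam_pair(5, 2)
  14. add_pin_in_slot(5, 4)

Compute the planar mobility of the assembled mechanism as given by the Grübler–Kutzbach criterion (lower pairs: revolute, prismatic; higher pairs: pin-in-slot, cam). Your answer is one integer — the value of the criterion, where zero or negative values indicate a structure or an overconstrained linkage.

M = 0

ground; <1,0,0>
#1 <2,0,0>
R:1↔0 J1 <2,1,0>
#2 <3,1,0>
#3 <4,1,0>
R:3↔1 J1 <4,2,0>
R:2↔0 J1 <4,3,0>
P:2↔3 J1 <4,4,0>
#4 <5,4,0>
R:1↔4 J1 <5,5,0>
#5 <6,5,0>
P:5↔3 J1 <6,6,0>
C:1↔5 J2 <6,6,1>
C:5↔2 J2 <6,6,2>
PS:5↔4 J2 <6,6,3>
3×5 − 2×6 − 1×3 = 0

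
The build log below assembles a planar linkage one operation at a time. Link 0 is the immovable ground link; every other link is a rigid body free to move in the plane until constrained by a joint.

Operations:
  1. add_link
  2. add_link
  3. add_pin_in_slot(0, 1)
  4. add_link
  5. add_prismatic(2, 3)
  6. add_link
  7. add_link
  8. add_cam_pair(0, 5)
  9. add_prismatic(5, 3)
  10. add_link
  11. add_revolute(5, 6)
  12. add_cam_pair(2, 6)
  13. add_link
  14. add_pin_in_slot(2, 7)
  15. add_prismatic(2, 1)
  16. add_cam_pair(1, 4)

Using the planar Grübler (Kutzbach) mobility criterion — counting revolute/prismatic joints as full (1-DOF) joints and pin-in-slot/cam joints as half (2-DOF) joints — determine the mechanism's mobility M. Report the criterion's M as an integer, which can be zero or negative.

link 0 = ground. State L|J1|J2 = 1|0|0
+link1  2|0|0
+link2  3|0|0
PS(0,1) f=2→J2  3|0|1
+link3  4|0|1
P(2,3) f=1→J1  4|1|1
+link4  5|1|1
+link5  6|1|1
C(0,5) f=2→J2  6|1|2
P(5,3) f=1→J1  6|2|2
+link6  7|2|2
R(5,6) f=1→J1  7|3|2
C(2,6) f=2→J2  7|3|3
+link7  8|3|3
PS(2,7) f=2→J2  8|3|4
P(2,1) f=1→J1  8|4|4
C(1,4) f=2→J2  8|4|5
M = 3(8−1)−2·4−5 = 21−8−5 = 8

M = 8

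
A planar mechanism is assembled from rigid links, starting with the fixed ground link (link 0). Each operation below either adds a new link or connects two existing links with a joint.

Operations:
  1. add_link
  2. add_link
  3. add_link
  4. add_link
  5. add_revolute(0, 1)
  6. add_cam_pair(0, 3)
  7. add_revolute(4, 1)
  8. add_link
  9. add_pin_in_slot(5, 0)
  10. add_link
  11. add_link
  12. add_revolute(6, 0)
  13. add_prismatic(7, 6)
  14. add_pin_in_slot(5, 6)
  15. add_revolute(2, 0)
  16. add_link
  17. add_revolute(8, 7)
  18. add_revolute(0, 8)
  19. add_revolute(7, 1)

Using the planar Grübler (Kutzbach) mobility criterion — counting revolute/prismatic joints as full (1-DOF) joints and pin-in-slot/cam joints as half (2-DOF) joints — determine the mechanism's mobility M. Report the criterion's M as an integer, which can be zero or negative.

M = 5

link 0 = ground. State L|J1|J2 = 1|0|0
+link1  2|0|0
+link2  3|0|0
+link3  4|0|0
+link4  5|0|0
R(0,1) f=1→J1  5|1|0
C(0,3) f=2→J2  5|1|1
R(4,1) f=1→J1  5|2|1
+link5  6|2|1
PS(5,0) f=2→J2  6|2|2
+link6  7|2|2
+link7  8|2|2
R(6,0) f=1→J1  8|3|2
P(7,6) f=1→J1  8|4|2
PS(5,6) f=2→J2  8|4|3
R(2,0) f=1→J1  8|5|3
+link8  9|5|3
R(8,7) f=1→J1  9|6|3
R(0,8) f=1→J1  9|7|3
R(7,1) f=1→J1  9|8|3
M = 3(9−1)−2·8−3 = 24−16−3 = 5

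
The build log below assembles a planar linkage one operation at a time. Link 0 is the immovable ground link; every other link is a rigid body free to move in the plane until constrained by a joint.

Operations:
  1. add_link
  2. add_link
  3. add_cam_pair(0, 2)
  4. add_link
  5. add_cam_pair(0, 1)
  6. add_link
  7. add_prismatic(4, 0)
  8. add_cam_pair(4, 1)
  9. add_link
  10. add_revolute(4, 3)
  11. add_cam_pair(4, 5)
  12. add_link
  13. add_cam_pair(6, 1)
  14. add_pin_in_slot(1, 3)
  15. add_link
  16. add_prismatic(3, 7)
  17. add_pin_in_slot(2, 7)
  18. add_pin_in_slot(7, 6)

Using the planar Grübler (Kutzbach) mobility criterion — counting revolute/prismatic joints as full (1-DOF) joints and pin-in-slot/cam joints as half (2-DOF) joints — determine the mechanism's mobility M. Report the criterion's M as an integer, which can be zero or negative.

M = 7

(L,J1,J2)=(1,0,0); link0 fixed
link1: (2,0,0)
link2: (3,0,0)
C 0-2 [J2]: (3,0,1)
link3: (4,0,1)
C 0-1 [J2]: (4,0,2)
link4: (5,0,2)
P 4-0 [J1]: (5,1,2)
C 4-1 [J2]: (5,1,3)
link5: (6,1,3)
R 4-3 [J1]: (6,2,3)
C 4-5 [J2]: (6,2,4)
link6: (7,2,4)
C 6-1 [J2]: (7,2,5)
PS 1-3 [J2]: (7,2,6)
link7: (8,2,6)
P 3-7 [J1]: (8,3,6)
PS 2-7 [J2]: (8,3,7)
PS 7-6 [J2]: (8,3,8)
Grübler: 3·7 − 2·3 − 8 = 7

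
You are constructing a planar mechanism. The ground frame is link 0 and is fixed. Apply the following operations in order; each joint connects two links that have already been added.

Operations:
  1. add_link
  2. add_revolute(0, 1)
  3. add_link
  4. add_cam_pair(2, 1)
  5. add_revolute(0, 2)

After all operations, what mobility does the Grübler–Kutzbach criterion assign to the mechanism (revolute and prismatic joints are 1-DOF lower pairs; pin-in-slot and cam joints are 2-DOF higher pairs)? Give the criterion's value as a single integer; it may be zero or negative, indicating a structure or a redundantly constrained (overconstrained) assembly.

M = 1

(L,J1,J2)=(1,0,0); link0 fixed
link1: (2,0,0)
R 0-1 [J1]: (2,1,0)
link2: (3,1,0)
C 2-1 [J2]: (3,1,1)
R 0-2 [J1]: (3,2,1)
Grübler: 3·2 − 2·2 − 1 = 1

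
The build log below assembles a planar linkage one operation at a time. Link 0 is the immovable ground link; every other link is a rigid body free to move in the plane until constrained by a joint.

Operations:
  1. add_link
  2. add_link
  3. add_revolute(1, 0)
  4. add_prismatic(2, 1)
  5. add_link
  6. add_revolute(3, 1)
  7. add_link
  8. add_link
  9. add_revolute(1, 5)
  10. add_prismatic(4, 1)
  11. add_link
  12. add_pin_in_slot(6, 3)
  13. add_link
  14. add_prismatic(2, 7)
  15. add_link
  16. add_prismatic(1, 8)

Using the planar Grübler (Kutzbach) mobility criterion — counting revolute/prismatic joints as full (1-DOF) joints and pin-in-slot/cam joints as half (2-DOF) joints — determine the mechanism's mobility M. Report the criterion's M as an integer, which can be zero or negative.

M = 9

[1;0;0] (link 0 is ground)
L+ [2;0;0]
L+ [3;0;0]
R(1,0)∈J1 [3;1;0]
P(2,1)∈J1 [3;2;0]
L+ [4;2;0]
R(3,1)∈J1 [4;3;0]
L+ [5;3;0]
L+ [6;3;0]
R(1,5)∈J1 [6;4;0]
P(4,1)∈J1 [6;5;0]
L+ [7;5;0]
PS(6,3)∈J2 [7;5;1]
L+ [8;5;1]
P(2,7)∈J1 [8;6;1]
L+ [9;6;1]
P(1,8)∈J1 [9;7;1]
mobility = 24 − 14 − 1 = 9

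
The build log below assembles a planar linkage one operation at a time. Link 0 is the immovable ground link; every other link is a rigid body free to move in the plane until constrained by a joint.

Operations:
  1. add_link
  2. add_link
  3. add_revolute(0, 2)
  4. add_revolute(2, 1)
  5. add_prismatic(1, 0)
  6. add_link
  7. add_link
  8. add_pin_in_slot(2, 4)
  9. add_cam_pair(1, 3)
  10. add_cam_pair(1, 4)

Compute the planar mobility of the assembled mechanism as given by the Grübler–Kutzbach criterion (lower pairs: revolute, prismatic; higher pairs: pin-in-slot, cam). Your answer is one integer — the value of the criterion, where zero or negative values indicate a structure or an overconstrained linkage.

[1;0;0] (link 0 is ground)
L+ [2;0;0]
L+ [3;0;0]
R(0,2)∈J1 [3;1;0]
R(2,1)∈J1 [3;2;0]
P(1,0)∈J1 [3;3;0]
L+ [4;3;0]
L+ [5;3;0]
PS(2,4)∈J2 [5;3;1]
C(1,3)∈J2 [5;3;2]
C(1,4)∈J2 [5;3;3]
mobility = 12 − 6 − 3 = 3

M = 3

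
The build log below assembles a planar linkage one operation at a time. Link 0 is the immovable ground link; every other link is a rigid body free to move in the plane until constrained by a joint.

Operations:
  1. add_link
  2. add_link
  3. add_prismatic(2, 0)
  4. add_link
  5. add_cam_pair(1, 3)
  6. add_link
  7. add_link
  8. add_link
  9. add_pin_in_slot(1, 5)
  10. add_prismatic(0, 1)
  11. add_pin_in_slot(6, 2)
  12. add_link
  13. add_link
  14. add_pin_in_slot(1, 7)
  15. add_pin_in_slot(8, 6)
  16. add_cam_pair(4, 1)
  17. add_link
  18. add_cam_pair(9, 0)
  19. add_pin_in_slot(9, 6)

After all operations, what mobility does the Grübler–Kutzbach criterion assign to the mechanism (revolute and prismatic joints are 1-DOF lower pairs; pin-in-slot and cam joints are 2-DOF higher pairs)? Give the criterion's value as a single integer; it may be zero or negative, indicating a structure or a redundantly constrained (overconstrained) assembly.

M = 15

(L,J1,J2)=(1,0,0); link0 fixed
link1: (2,0,0)
link2: (3,0,0)
P 2-0 [J1]: (3,1,0)
link3: (4,1,0)
C 1-3 [J2]: (4,1,1)
link4: (5,1,1)
link5: (6,1,1)
link6: (7,1,1)
PS 1-5 [J2]: (7,1,2)
P 0-1 [J1]: (7,2,2)
PS 6-2 [J2]: (7,2,3)
link7: (8,2,3)
link8: (9,2,3)
PS 1-7 [J2]: (9,2,4)
PS 8-6 [J2]: (9,2,5)
C 4-1 [J2]: (9,2,6)
link9: (10,2,6)
C 9-0 [J2]: (10,2,7)
PS 9-6 [J2]: (10,2,8)
Grübler: 3·9 − 2·2 − 8 = 15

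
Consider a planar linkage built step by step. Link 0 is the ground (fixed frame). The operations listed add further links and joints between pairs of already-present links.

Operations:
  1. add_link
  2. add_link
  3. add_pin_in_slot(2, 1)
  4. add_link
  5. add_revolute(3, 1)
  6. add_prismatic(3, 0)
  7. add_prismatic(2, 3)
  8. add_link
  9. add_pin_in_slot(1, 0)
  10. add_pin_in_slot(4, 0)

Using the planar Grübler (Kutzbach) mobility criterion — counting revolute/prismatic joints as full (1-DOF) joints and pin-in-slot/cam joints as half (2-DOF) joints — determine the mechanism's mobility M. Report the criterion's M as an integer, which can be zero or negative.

ground; <1,0,0>
#1 <2,0,0>
#2 <3,0,0>
PS:2↔1 J2 <3,0,1>
#3 <4,0,1>
R:3↔1 J1 <4,1,1>
P:3↔0 J1 <4,2,1>
P:2↔3 J1 <4,3,1>
#4 <5,3,1>
PS:1↔0 J2 <5,3,2>
PS:4↔0 J2 <5,3,3>
3×4 − 2×3 − 1×3 = 3

M = 3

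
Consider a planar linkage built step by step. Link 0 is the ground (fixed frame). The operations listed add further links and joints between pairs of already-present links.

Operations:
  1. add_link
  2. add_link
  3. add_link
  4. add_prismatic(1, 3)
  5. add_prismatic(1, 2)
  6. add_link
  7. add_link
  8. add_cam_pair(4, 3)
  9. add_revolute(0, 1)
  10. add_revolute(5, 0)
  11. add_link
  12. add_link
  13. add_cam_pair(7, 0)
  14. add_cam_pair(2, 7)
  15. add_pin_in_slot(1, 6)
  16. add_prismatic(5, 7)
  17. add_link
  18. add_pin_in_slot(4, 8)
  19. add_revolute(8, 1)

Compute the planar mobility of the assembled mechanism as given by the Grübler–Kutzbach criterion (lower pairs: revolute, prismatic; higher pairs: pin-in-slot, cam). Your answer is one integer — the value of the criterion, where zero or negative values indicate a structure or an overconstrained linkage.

link 0 = ground. State L|J1|J2 = 1|0|0
+link1  2|0|0
+link2  3|0|0
+link3  4|0|0
P(1,3) f=1→J1  4|1|0
P(1,2) f=1→J1  4|2|0
+link4  5|2|0
+link5  6|2|0
C(4,3) f=2→J2  6|2|1
R(0,1) f=1→J1  6|3|1
R(5,0) f=1→J1  6|4|1
+link6  7|4|1
+link7  8|4|1
C(7,0) f=2→J2  8|4|2
C(2,7) f=2→J2  8|4|3
PS(1,6) f=2→J2  8|4|4
P(5,7) f=1→J1  8|5|4
+link8  9|5|4
PS(4,8) f=2→J2  9|5|5
R(8,1) f=1→J1  9|6|5
M = 3(9−1)−2·6−5 = 24−12−5 = 7

M = 7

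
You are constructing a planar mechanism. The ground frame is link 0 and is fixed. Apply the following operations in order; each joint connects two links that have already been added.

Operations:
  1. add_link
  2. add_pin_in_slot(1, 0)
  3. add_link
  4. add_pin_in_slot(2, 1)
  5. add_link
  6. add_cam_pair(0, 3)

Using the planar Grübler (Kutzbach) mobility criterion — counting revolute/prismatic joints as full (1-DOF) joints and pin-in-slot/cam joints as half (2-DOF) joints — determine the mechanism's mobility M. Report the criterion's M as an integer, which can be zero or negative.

ground; <1,0,0>
#1 <2,0,0>
PS:1↔0 J2 <2,0,1>
#2 <3,0,1>
PS:2↔1 J2 <3,0,2>
#3 <4,0,2>
C:0↔3 J2 <4,0,3>
3×3 − 2×0 − 1×3 = 6

M = 6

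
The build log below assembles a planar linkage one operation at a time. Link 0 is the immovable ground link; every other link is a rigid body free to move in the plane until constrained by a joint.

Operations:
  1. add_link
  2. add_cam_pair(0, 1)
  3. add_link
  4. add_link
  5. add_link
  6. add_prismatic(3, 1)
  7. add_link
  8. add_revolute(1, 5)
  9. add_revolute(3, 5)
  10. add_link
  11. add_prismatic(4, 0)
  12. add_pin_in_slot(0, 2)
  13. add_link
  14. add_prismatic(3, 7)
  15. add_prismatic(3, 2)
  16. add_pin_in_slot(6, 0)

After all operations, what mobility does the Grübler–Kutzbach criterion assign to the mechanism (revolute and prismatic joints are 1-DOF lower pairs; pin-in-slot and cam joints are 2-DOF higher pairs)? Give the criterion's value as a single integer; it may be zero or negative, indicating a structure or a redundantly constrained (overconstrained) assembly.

M = 6

[1;0;0] (link 0 is ground)
L+ [2;0;0]
C(0,1)∈J2 [2;0;1]
L+ [3;0;1]
L+ [4;0;1]
L+ [5;0;1]
P(3,1)∈J1 [5;1;1]
L+ [6;1;1]
R(1,5)∈J1 [6;2;1]
R(3,5)∈J1 [6;3;1]
L+ [7;3;1]
P(4,0)∈J1 [7;4;1]
PS(0,2)∈J2 [7;4;2]
L+ [8;4;2]
P(3,7)∈J1 [8;5;2]
P(3,2)∈J1 [8;6;2]
PS(6,0)∈J2 [8;6;3]
mobility = 21 − 12 − 3 = 6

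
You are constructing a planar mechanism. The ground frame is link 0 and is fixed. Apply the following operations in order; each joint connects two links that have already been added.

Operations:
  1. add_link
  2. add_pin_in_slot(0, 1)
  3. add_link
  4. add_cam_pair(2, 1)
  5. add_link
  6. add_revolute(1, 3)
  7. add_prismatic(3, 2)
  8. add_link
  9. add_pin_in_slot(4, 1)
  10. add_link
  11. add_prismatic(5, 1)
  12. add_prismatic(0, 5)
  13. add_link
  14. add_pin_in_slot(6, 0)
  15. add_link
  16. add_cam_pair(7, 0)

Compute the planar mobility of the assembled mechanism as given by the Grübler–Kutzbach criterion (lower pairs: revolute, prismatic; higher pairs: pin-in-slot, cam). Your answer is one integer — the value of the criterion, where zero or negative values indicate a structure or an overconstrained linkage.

ground; <1,0,0>
#1 <2,0,0>
PS:0↔1 J2 <2,0,1>
#2 <3,0,1>
C:2↔1 J2 <3,0,2>
#3 <4,0,2>
R:1↔3 J1 <4,1,2>
P:3↔2 J1 <4,2,2>
#4 <5,2,2>
PS:4↔1 J2 <5,2,3>
#5 <6,2,3>
P:5↔1 J1 <6,3,3>
P:0↔5 J1 <6,4,3>
#6 <7,4,3>
PS:6↔0 J2 <7,4,4>
#7 <8,4,4>
C:7↔0 J2 <8,4,5>
3×7 − 2×4 − 1×5 = 8

M = 8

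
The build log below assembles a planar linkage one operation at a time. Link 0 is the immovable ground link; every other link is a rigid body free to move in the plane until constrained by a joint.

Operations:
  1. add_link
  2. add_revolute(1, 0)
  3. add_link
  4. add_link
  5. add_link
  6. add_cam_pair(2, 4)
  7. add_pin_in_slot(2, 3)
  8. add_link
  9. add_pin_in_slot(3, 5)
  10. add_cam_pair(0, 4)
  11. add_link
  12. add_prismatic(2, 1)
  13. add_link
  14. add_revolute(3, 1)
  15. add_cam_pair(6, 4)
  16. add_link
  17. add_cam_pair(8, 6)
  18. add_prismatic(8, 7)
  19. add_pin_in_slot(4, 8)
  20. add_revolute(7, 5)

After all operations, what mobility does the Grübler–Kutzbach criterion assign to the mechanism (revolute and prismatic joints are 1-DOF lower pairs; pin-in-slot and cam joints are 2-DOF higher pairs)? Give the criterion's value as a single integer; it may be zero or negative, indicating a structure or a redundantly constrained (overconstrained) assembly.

M = 7

L=1 J1=0 J2=0
add link → L=2 J1=0 J2=0
R@1,0 dof=1 J1 → L=2 J1=1 J2=0
add link → L=3 J1=1 J2=0
add link → L=4 J1=1 J2=0
add link → L=5 J1=1 J2=0
C@2,4 dof=2 J2 → L=5 J1=1 J2=1
PS@2,3 dof=2 J2 → L=5 J1=1 J2=2
add link → L=6 J1=1 J2=2
PS@3,5 dof=2 J2 → L=6 J1=1 J2=3
C@0,4 dof=2 J2 → L=6 J1=1 J2=4
add link → L=7 J1=1 J2=4
P@2,1 dof=1 J1 → L=7 J1=2 J2=4
add link → L=8 J1=2 J2=4
R@3,1 dof=1 J1 → L=8 J1=3 J2=4
C@6,4 dof=2 J2 → L=8 J1=3 J2=5
add link → L=9 J1=3 J2=5
C@8,6 dof=2 J2 → L=9 J1=3 J2=6
P@8,7 dof=1 J1 → L=9 J1=4 J2=6
PS@4,8 dof=2 J2 → L=9 J1=4 J2=7
R@7,5 dof=1 J1 → L=9 J1=5 J2=7
M=3(L−1)−2J1−J2=3·8−2·5−7=7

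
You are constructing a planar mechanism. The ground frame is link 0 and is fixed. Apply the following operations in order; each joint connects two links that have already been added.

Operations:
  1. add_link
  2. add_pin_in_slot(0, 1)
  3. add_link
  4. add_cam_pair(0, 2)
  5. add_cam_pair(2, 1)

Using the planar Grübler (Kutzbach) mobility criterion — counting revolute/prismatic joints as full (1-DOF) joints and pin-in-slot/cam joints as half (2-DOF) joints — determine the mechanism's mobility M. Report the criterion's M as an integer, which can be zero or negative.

M = 3

[1;0;0] (link 0 is ground)
L+ [2;0;0]
PS(0,1)∈J2 [2;0;1]
L+ [3;0;1]
C(0,2)∈J2 [3;0;2]
C(2,1)∈J2 [3;0;3]
mobility = 6 − 0 − 3 = 3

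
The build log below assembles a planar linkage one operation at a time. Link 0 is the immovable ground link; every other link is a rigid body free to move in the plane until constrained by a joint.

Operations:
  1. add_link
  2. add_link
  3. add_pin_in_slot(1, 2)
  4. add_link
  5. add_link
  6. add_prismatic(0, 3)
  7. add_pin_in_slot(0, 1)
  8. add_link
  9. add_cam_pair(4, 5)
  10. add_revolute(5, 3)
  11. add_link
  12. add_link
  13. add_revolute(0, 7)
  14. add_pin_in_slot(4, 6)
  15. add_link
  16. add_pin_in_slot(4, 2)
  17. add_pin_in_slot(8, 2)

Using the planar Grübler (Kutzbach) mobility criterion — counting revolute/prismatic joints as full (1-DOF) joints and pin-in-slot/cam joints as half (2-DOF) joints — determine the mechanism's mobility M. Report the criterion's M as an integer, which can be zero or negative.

M = 12

ground; <1,0,0>
#1 <2,0,0>
#2 <3,0,0>
PS:1↔2 J2 <3,0,1>
#3 <4,0,1>
#4 <5,0,1>
P:0↔3 J1 <5,1,1>
PS:0↔1 J2 <5,1,2>
#5 <6,1,2>
C:4↔5 J2 <6,1,3>
R:5↔3 J1 <6,2,3>
#6 <7,2,3>
#7 <8,2,3>
R:0↔7 J1 <8,3,3>
PS:4↔6 J2 <8,3,4>
#8 <9,3,4>
PS:4↔2 J2 <9,3,5>
PS:8↔2 J2 <9,3,6>
3×8 − 2×3 − 1×6 = 12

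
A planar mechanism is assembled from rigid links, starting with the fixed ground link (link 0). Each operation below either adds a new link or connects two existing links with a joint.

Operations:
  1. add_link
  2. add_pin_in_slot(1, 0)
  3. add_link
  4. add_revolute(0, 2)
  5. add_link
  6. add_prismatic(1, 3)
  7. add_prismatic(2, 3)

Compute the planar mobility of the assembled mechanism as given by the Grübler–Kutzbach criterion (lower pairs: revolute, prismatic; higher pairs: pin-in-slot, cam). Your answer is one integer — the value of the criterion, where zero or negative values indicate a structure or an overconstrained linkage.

M = 2

link 0 = ground. State L|J1|J2 = 1|0|0
+link1  2|0|0
PS(1,0) f=2→J2  2|0|1
+link2  3|0|1
R(0,2) f=1→J1  3|1|1
+link3  4|1|1
P(1,3) f=1→J1  4|2|1
P(2,3) f=1→J1  4|3|1
M = 3(4−1)−2·3−1 = 9−6−1 = 2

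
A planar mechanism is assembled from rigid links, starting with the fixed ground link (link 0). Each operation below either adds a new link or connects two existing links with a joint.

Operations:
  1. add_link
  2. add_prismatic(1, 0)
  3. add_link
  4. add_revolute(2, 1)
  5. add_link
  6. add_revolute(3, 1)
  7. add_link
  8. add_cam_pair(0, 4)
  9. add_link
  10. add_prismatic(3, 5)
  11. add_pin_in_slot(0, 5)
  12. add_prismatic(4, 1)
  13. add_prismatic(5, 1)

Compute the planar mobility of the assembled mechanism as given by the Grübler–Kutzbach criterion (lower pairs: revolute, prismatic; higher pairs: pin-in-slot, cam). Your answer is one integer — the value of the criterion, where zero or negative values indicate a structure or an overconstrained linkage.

link 0 = ground. State L|J1|J2 = 1|0|0
+link1  2|0|0
P(1,0) f=1→J1  2|1|0
+link2  3|1|0
R(2,1) f=1→J1  3|2|0
+link3  4|2|0
R(3,1) f=1→J1  4|3|0
+link4  5|3|0
C(0,4) f=2→J2  5|3|1
+link5  6|3|1
P(3,5) f=1→J1  6|4|1
PS(0,5) f=2→J2  6|4|2
P(4,1) f=1→J1  6|5|2
P(5,1) f=1→J1  6|6|2
M = 3(6−1)−2·6−2 = 15−12−2 = 1

M = 1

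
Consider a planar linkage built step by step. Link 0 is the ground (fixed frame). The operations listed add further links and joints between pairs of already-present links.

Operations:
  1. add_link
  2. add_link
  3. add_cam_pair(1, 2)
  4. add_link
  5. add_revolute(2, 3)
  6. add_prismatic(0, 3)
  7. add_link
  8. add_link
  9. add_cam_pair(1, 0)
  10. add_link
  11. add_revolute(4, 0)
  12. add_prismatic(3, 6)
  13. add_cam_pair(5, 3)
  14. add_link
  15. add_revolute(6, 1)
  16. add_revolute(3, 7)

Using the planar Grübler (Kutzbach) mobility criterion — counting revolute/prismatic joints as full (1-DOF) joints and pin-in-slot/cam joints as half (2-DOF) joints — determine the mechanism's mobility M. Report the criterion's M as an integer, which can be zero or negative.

M = 6

link 0 = ground. State L|J1|J2 = 1|0|0
+link1  2|0|0
+link2  3|0|0
C(1,2) f=2→J2  3|0|1
+link3  4|0|1
R(2,3) f=1→J1  4|1|1
P(0,3) f=1→J1  4|2|1
+link4  5|2|1
+link5  6|2|1
C(1,0) f=2→J2  6|2|2
+link6  7|2|2
R(4,0) f=1→J1  7|3|2
P(3,6) f=1→J1  7|4|2
C(5,3) f=2→J2  7|4|3
+link7  8|4|3
R(6,1) f=1→J1  8|5|3
R(3,7) f=1→J1  8|6|3
M = 3(8−1)−2·6−3 = 21−12−3 = 6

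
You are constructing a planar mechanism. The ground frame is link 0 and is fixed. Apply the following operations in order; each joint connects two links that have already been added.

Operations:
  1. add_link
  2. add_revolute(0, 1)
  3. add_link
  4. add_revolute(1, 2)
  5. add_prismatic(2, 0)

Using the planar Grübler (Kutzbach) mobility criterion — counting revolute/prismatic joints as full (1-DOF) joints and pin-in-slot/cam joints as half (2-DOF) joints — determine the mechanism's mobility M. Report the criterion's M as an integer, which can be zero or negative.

M = 0

L=1 J1=0 J2=0
add link → L=2 J1=0 J2=0
R@0,1 dof=1 J1 → L=2 J1=1 J2=0
add link → L=3 J1=1 J2=0
R@1,2 dof=1 J1 → L=3 J1=2 J2=0
P@2,0 dof=1 J1 → L=3 J1=3 J2=0
M=3(L−1)−2J1−J2=3·2−2·3−0=0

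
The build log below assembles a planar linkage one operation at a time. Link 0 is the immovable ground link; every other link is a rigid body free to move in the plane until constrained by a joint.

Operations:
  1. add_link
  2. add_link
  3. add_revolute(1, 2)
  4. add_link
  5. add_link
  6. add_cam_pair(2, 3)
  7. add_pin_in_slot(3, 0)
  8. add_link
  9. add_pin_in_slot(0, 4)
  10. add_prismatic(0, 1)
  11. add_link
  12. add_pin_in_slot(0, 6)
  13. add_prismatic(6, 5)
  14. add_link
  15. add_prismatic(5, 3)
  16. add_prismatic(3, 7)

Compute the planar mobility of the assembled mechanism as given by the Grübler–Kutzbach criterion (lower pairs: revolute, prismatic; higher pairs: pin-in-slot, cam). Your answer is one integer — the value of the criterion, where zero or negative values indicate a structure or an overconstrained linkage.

ground; <1,0,0>
#1 <2,0,0>
#2 <3,0,0>
R:1↔2 J1 <3,1,0>
#3 <4,1,0>
#4 <5,1,0>
C:2↔3 J2 <5,1,1>
PS:3↔0 J2 <5,1,2>
#5 <6,1,2>
PS:0↔4 J2 <6,1,3>
P:0↔1 J1 <6,2,3>
#6 <7,2,3>
PS:0↔6 J2 <7,2,4>
P:6↔5 J1 <7,3,4>
#7 <8,3,4>
P:5↔3 J1 <8,4,4>
P:3↔7 J1 <8,5,4>
3×7 − 2×5 − 1×4 = 7

M = 7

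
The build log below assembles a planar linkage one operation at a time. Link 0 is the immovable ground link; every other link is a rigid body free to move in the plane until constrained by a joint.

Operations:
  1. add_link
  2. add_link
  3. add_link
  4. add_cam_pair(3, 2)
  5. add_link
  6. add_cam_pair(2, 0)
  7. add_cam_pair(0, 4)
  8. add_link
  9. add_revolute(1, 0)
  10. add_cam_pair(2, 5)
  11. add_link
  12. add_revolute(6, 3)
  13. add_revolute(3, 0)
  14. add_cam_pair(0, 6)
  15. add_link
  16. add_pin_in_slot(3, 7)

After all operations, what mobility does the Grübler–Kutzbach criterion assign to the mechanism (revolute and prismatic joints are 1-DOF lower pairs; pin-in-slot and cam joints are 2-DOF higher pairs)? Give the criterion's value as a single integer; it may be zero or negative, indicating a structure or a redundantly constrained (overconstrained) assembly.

M = 9

link 0 = ground. State L|J1|J2 = 1|0|0
+link1  2|0|0
+link2  3|0|0
+link3  4|0|0
C(3,2) f=2→J2  4|0|1
+link4  5|0|1
C(2,0) f=2→J2  5|0|2
C(0,4) f=2→J2  5|0|3
+link5  6|0|3
R(1,0) f=1→J1  6|1|3
C(2,5) f=2→J2  6|1|4
+link6  7|1|4
R(6,3) f=1→J1  7|2|4
R(3,0) f=1→J1  7|3|4
C(0,6) f=2→J2  7|3|5
+link7  8|3|5
PS(3,7) f=2→J2  8|3|6
M = 3(8−1)−2·3−6 = 21−6−6 = 9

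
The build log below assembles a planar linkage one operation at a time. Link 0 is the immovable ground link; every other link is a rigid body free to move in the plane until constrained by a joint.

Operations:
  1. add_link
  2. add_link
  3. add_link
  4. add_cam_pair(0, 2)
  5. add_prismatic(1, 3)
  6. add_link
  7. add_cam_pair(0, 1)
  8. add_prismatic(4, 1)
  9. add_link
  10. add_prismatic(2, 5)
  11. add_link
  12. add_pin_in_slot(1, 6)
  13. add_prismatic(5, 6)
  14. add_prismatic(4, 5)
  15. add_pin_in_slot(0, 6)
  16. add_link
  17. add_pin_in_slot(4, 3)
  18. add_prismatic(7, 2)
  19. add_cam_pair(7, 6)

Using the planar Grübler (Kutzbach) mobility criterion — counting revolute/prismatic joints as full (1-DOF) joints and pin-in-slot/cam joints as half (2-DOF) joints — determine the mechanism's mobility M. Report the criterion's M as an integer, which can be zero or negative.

M = 3

link 0 = ground. State L|J1|J2 = 1|0|0
+link1  2|0|0
+link2  3|0|0
+link3  4|0|0
C(0,2) f=2→J2  4|0|1
P(1,3) f=1→J1  4|1|1
+link4  5|1|1
C(0,1) f=2→J2  5|1|2
P(4,1) f=1→J1  5|2|2
+link5  6|2|2
P(2,5) f=1→J1  6|3|2
+link6  7|3|2
PS(1,6) f=2→J2  7|3|3
P(5,6) f=1→J1  7|4|3
P(4,5) f=1→J1  7|5|3
PS(0,6) f=2→J2  7|5|4
+link7  8|5|4
PS(4,3) f=2→J2  8|5|5
P(7,2) f=1→J1  8|6|5
C(7,6) f=2→J2  8|6|6
M = 3(8−1)−2·6−6 = 21−12−6 = 3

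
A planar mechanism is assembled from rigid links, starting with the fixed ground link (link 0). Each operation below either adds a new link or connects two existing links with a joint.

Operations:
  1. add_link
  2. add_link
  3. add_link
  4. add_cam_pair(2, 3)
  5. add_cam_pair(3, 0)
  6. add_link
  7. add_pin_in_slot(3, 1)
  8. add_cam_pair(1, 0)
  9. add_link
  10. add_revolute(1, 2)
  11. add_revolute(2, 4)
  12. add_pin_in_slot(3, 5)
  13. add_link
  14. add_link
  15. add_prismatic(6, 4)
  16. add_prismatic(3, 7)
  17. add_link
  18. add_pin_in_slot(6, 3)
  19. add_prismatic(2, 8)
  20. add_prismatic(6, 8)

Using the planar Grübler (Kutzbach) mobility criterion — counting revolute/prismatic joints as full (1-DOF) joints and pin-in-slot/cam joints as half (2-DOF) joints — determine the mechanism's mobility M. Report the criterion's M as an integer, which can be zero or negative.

M = 6

ground; <1,0,0>
#1 <2,0,0>
#2 <3,0,0>
#3 <4,0,0>
C:2↔3 J2 <4,0,1>
C:3↔0 J2 <4,0,2>
#4 <5,0,2>
PS:3↔1 J2 <5,0,3>
C:1↔0 J2 <5,0,4>
#5 <6,0,4>
R:1↔2 J1 <6,1,4>
R:2↔4 J1 <6,2,4>
PS:3↔5 J2 <6,2,5>
#6 <7,2,5>
#7 <8,2,5>
P:6↔4 J1 <8,3,5>
P:3↔7 J1 <8,4,5>
#8 <9,4,5>
PS:6↔3 J2 <9,4,6>
P:2↔8 J1 <9,5,6>
P:6↔8 J1 <9,6,6>
3×8 − 2×6 − 1×6 = 6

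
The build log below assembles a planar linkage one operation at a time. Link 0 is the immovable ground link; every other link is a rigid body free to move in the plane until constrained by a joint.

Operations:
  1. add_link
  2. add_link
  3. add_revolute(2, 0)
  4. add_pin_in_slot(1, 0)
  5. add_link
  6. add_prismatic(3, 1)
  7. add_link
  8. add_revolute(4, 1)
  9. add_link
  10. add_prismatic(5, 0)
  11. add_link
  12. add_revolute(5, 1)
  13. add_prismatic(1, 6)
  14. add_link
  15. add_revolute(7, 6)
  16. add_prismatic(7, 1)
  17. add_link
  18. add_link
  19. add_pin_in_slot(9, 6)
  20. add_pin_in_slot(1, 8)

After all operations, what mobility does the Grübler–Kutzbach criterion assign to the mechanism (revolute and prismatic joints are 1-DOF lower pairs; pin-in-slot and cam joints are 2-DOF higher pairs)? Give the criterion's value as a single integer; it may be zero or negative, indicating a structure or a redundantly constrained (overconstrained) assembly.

[1;0;0] (link 0 is ground)
L+ [2;0;0]
L+ [3;0;0]
R(2,0)∈J1 [3;1;0]
PS(1,0)∈J2 [3;1;1]
L+ [4;1;1]
P(3,1)∈J1 [4;2;1]
L+ [5;2;1]
R(4,1)∈J1 [5;3;1]
L+ [6;3;1]
P(5,0)∈J1 [6;4;1]
L+ [7;4;1]
R(5,1)∈J1 [7;5;1]
P(1,6)∈J1 [7;6;1]
L+ [8;6;1]
R(7,6)∈J1 [8;7;1]
P(7,1)∈J1 [8;8;1]
L+ [9;8;1]
L+ [10;8;1]
PS(9,6)∈J2 [10;8;2]
PS(1,8)∈J2 [10;8;3]
mobility = 27 − 16 − 3 = 8

M = 8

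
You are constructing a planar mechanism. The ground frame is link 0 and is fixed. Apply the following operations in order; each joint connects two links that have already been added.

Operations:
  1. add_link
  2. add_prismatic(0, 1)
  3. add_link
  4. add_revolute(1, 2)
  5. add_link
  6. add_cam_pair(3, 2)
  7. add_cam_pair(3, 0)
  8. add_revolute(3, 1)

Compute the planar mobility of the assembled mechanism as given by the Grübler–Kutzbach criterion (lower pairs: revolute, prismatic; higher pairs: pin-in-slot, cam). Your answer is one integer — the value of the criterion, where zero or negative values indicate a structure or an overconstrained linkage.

(L,J1,J2)=(1,0,0); link0 fixed
link1: (2,0,0)
P 0-1 [J1]: (2,1,0)
link2: (3,1,0)
R 1-2 [J1]: (3,2,0)
link3: (4,2,0)
C 3-2 [J2]: (4,2,1)
C 3-0 [J2]: (4,2,2)
R 3-1 [J1]: (4,3,2)
Grübler: 3·3 − 2·3 − 2 = 1

M = 1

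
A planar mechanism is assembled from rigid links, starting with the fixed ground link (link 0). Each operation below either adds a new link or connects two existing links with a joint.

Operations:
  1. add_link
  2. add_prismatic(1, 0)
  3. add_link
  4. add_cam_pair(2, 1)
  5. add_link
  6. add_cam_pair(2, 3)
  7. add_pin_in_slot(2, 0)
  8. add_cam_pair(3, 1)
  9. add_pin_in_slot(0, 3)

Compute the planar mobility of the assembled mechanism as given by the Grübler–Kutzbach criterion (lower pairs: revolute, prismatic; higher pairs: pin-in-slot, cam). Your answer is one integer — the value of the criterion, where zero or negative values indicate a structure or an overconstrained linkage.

[1;0;0] (link 0 is ground)
L+ [2;0;0]
P(1,0)∈J1 [2;1;0]
L+ [3;1;0]
C(2,1)∈J2 [3;1;1]
L+ [4;1;1]
C(2,3)∈J2 [4;1;2]
PS(2,0)∈J2 [4;1;3]
C(3,1)∈J2 [4;1;4]
PS(0,3)∈J2 [4;1;5]
mobility = 9 − 2 − 5 = 2

M = 2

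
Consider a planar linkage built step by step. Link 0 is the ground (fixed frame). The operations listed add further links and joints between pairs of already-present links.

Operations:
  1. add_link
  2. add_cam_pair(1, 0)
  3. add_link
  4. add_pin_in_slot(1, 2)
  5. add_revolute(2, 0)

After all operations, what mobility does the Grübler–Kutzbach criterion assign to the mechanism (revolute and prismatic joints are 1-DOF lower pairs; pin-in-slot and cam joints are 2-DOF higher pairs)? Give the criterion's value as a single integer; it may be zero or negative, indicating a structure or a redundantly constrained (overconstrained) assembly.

(L,J1,J2)=(1,0,0); link0 fixed
link1: (2,0,0)
C 1-0 [J2]: (2,0,1)
link2: (3,0,1)
PS 1-2 [J2]: (3,0,2)
R 2-0 [J1]: (3,1,2)
Grübler: 3·2 − 2·1 − 2 = 2

M = 2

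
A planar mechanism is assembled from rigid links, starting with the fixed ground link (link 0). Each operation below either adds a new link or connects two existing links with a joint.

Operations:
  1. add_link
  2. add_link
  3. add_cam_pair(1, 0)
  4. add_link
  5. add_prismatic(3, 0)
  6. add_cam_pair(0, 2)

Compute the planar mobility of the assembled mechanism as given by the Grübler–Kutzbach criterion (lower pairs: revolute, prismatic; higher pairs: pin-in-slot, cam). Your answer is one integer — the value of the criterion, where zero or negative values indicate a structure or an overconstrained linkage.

ground; <1,0,0>
#1 <2,0,0>
#2 <3,0,0>
C:1↔0 J2 <3,0,1>
#3 <4,0,1>
P:3↔0 J1 <4,1,1>
C:0↔2 J2 <4,1,2>
3×3 − 2×1 − 1×2 = 5

M = 5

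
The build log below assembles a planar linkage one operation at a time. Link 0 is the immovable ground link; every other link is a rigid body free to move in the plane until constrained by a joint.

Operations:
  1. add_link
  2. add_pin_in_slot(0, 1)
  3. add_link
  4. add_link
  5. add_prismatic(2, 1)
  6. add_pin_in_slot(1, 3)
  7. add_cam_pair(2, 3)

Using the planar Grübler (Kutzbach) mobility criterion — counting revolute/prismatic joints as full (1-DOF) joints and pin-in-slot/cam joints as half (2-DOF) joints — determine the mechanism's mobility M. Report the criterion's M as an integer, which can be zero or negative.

M = 4

ground; <1,0,0>
#1 <2,0,0>
PS:0↔1 J2 <2,0,1>
#2 <3,0,1>
#3 <4,0,1>
P:2↔1 J1 <4,1,1>
PS:1↔3 J2 <4,1,2>
C:2↔3 J2 <4,1,3>
3×3 − 2×1 − 1×3 = 4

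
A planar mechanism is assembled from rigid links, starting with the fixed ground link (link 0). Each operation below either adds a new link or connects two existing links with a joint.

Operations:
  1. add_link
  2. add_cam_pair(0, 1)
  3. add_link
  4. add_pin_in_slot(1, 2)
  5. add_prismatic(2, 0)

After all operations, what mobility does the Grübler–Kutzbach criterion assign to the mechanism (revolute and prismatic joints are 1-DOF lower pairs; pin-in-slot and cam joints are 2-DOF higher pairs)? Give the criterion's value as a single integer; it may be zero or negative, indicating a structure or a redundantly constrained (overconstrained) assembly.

M = 2

[1;0;0] (link 0 is ground)
L+ [2;0;0]
C(0,1)∈J2 [2;0;1]
L+ [3;0;1]
PS(1,2)∈J2 [3;0;2]
P(2,0)∈J1 [3;1;2]
mobility = 6 − 2 − 2 = 2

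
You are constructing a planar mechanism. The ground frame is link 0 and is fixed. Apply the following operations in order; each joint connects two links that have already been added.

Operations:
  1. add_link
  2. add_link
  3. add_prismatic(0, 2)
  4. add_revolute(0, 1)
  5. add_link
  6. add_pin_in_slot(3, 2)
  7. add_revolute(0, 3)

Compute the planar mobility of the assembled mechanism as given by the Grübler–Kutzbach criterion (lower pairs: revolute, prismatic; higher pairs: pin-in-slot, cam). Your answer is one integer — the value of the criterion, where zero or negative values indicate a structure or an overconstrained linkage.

M = 2

link 0 = ground. State L|J1|J2 = 1|0|0
+link1  2|0|0
+link2  3|0|0
P(0,2) f=1→J1  3|1|0
R(0,1) f=1→J1  3|2|0
+link3  4|2|0
PS(3,2) f=2→J2  4|2|1
R(0,3) f=1→J1  4|3|1
M = 3(4−1)−2·3−1 = 9−6−1 = 2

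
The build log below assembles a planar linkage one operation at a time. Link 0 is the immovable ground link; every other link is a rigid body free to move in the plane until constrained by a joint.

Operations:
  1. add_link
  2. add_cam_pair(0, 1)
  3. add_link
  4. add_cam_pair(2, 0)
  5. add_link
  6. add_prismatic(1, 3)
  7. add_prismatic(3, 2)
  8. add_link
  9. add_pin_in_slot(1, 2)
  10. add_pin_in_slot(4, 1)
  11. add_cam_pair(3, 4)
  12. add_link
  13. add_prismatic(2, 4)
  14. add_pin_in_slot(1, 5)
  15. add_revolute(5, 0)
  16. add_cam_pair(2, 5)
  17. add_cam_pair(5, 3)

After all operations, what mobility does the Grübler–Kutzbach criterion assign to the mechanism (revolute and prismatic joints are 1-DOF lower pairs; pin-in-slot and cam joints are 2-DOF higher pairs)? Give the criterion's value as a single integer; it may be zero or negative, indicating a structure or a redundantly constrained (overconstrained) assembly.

L=1 J1=0 J2=0
add link → L=2 J1=0 J2=0
C@0,1 dof=2 J2 → L=2 J1=0 J2=1
add link → L=3 J1=0 J2=1
C@2,0 dof=2 J2 → L=3 J1=0 J2=2
add link → L=4 J1=0 J2=2
P@1,3 dof=1 J1 → L=4 J1=1 J2=2
P@3,2 dof=1 J1 → L=4 J1=2 J2=2
add link → L=5 J1=2 J2=2
PS@1,2 dof=2 J2 → L=5 J1=2 J2=3
PS@4,1 dof=2 J2 → L=5 J1=2 J2=4
C@3,4 dof=2 J2 → L=5 J1=2 J2=5
add link → L=6 J1=2 J2=5
P@2,4 dof=1 J1 → L=6 J1=3 J2=5
PS@1,5 dof=2 J2 → L=6 J1=3 J2=6
R@5,0 dof=1 J1 → L=6 J1=4 J2=6
C@2,5 dof=2 J2 → L=6 J1=4 J2=7
C@5,3 dof=2 J2 → L=6 J1=4 J2=8
M=3(L−1)−2J1−J2=3·5−2·4−8=-1

M = -1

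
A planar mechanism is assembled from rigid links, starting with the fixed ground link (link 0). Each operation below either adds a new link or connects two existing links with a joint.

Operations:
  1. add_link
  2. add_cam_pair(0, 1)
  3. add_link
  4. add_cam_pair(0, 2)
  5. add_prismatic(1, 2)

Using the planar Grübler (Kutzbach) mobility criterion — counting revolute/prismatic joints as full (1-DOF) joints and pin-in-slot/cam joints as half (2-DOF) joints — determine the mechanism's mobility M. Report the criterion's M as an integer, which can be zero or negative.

link 0 = ground. State L|J1|J2 = 1|0|0
+link1  2|0|0
C(0,1) f=2→J2  2|0|1
+link2  3|0|1
C(0,2) f=2→J2  3|0|2
P(1,2) f=1→J1  3|1|2
M = 3(3−1)−2·1−2 = 6−2−2 = 2

M = 2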